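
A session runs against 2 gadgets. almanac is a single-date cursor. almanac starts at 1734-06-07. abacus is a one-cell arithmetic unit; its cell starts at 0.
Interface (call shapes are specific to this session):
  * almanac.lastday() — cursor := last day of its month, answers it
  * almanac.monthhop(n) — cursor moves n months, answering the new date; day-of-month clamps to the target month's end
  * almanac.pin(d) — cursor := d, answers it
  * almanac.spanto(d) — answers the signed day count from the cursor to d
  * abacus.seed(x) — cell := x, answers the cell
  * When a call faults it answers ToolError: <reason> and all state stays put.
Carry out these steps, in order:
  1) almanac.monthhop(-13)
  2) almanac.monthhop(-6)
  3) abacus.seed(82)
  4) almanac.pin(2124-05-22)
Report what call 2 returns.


Answer: 1732-11-07

Derivation:
% monthhop n='-13'
:: 1733-05-07
% monthhop n='-6'
:: 1732-11-07
% seed x='82'
:: 82
% pin d='2124-05-22'
:: 2124-05-22


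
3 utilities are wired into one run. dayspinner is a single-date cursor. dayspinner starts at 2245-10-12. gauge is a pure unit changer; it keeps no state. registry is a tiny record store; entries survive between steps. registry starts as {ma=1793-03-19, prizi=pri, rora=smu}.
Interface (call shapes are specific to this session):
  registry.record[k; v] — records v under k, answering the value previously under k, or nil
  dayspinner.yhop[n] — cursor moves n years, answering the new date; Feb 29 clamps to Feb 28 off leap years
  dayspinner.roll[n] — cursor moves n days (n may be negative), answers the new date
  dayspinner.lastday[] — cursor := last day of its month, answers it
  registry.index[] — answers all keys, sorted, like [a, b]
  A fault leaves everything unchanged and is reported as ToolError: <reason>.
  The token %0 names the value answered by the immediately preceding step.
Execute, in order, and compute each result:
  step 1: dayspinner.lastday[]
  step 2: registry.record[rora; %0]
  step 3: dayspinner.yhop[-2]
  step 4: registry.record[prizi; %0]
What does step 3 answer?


Answer: 2243-10-31

Derivation:
$ lastday
= 2245-10-31
$ record k='rora' v='%0'
= smu
$ yhop n='-2'
= 2243-10-31
$ record k='prizi' v='%0'
= pri


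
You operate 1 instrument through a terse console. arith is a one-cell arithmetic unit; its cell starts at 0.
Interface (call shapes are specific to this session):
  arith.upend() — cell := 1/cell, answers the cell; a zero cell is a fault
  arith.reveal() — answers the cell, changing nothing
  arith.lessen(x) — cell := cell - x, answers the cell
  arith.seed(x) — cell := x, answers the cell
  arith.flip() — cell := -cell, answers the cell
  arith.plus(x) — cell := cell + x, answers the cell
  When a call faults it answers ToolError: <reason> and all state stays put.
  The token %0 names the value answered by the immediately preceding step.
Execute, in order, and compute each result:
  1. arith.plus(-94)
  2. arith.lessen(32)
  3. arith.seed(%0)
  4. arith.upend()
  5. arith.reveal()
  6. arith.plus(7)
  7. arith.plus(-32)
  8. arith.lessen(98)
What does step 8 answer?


Answer: -15499/126

Derivation:
>>> plus x='-94'
:: -94
>>> lessen x='32'
:: -126
>>> seed x='%0'
:: -126
>>> upend
:: -1/126
>>> reveal
:: -1/126
>>> plus x='7'
:: 881/126
>>> plus x='-32'
:: -3151/126
>>> lessen x='98'
:: -15499/126


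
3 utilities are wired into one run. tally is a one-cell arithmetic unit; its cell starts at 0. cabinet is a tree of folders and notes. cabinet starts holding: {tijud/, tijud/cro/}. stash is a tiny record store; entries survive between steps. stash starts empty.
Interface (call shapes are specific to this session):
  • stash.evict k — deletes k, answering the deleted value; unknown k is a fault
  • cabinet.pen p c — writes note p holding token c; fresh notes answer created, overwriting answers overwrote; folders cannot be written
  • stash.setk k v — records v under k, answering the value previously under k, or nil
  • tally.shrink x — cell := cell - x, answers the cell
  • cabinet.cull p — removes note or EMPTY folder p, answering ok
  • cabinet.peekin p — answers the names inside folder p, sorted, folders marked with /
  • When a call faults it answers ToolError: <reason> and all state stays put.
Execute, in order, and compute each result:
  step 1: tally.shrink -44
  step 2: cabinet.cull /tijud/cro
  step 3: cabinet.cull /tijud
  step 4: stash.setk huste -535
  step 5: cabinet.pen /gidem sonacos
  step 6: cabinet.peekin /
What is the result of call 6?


Answer: [gidem]

Derivation:
! 1. tally.shrink(x=-44) : 44
! 2. cabinet.cull(p=/tijud/cro) : ok
! 3. cabinet.cull(p=/tijud) : ok
! 4. stash.setk(k=huste, v=-535) : nil
! 5. cabinet.pen(p=/gidem, c=sonacos) : created
! 6. cabinet.peekin(p=/) : [gidem]


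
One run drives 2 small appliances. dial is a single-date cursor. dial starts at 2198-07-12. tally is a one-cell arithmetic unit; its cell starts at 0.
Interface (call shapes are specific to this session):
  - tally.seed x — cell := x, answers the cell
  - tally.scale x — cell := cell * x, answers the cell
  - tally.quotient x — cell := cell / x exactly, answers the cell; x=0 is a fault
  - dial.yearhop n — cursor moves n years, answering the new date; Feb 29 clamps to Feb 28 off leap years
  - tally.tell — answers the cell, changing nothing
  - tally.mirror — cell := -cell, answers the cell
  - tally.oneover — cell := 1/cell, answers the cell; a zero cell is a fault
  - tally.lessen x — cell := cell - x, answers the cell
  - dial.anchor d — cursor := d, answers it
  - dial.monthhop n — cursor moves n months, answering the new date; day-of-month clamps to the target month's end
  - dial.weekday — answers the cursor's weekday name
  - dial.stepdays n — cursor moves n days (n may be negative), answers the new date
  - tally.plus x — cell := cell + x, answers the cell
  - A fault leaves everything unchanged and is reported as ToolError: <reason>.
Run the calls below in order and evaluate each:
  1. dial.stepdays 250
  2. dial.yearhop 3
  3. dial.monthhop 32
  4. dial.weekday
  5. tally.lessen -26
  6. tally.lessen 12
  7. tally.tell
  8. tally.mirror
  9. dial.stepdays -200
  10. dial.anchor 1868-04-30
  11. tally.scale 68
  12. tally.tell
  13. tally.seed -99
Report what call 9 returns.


! dial.stepdays(n: 250) => 2199-03-19
! dial.yearhop(n: 3) => 2202-03-19
! dial.monthhop(n: 32) => 2204-11-19
! dial.weekday() => Monday
! tally.lessen(x: -26) => 26
! tally.lessen(x: 12) => 14
! tally.tell() => 14
! tally.mirror() => -14
! dial.stepdays(n: -200) => 2204-05-03
! dial.anchor(d: 1868-04-30) => 1868-04-30
! tally.scale(x: 68) => -952
! tally.tell() => -952
! tally.seed(x: -99) => -99

Answer: 2204-05-03


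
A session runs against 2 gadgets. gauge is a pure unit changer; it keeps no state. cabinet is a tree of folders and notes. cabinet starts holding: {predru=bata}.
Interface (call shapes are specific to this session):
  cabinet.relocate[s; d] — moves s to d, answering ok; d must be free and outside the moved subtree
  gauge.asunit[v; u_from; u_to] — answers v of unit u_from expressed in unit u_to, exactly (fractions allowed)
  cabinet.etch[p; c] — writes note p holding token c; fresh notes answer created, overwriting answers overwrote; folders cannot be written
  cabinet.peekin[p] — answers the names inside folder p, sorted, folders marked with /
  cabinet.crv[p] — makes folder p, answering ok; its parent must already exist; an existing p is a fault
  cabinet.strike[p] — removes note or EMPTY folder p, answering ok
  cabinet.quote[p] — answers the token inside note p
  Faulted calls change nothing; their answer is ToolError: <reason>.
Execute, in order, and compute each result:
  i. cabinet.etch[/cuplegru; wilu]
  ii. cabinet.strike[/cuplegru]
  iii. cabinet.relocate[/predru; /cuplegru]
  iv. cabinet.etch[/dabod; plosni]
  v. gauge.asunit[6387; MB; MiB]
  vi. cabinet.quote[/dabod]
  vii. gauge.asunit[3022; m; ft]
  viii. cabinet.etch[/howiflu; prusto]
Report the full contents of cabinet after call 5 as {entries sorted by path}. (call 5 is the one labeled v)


==> cabinet.etch(p→/cuplegru, c→wilu)
<== created
==> cabinet.strike(p→/cuplegru)
<== ok
==> cabinet.relocate(s→/predru, d→/cuplegru)
<== ok
==> cabinet.etch(p→/dabod, c→plosni)
<== created
==> gauge.asunit(v→6387, u_from→MB, u_to→MiB)
<== 99796875/16384
==> cabinet.quote(p→/dabod)
<== plosni
==> gauge.asunit(v→3022, u_from→m, u_to→ft)
<== 3777500/381
==> cabinet.etch(p→/howiflu, c→prusto)
<== created

Answer: {cuplegru=bata, dabod=plosni}


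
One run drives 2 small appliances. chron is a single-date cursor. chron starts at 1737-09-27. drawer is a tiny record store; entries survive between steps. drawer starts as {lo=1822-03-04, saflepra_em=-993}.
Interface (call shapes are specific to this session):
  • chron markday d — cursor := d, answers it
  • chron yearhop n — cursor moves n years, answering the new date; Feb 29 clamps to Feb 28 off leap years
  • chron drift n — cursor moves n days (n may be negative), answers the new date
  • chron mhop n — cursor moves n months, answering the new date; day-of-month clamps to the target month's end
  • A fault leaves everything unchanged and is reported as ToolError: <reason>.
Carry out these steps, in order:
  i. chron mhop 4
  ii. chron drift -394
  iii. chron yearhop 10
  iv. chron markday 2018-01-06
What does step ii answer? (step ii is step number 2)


Answer: 1736-12-29

Derivation:
·→ chron mhop(n→4)
·← 1738-01-27
·→ chron drift(n→-394)
·← 1736-12-29
·→ chron yearhop(n→10)
·← 1746-12-29
·→ chron markday(d→2018-01-06)
·← 2018-01-06


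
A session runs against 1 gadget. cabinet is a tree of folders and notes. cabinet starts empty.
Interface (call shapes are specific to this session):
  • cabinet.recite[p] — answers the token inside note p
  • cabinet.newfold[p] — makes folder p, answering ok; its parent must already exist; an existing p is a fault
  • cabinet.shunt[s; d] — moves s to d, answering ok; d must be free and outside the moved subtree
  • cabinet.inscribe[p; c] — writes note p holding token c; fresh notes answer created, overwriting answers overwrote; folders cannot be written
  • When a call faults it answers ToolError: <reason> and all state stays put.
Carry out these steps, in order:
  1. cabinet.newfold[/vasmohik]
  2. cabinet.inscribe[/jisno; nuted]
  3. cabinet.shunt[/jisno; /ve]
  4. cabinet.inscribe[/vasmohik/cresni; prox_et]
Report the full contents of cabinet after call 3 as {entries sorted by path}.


Answer: {vasmohik/, ve=nuted}

Derivation:
Calling newfold passing p: /vasmohik, and observe ok.
Next I call inscribe passing p: /jisno, c: nuted, and see created.
I try shunt passing s: /jisno, d: /ve, → ok.
Using inscribe passing p: /vasmohik/cresni, c: prox_et, and observe created.


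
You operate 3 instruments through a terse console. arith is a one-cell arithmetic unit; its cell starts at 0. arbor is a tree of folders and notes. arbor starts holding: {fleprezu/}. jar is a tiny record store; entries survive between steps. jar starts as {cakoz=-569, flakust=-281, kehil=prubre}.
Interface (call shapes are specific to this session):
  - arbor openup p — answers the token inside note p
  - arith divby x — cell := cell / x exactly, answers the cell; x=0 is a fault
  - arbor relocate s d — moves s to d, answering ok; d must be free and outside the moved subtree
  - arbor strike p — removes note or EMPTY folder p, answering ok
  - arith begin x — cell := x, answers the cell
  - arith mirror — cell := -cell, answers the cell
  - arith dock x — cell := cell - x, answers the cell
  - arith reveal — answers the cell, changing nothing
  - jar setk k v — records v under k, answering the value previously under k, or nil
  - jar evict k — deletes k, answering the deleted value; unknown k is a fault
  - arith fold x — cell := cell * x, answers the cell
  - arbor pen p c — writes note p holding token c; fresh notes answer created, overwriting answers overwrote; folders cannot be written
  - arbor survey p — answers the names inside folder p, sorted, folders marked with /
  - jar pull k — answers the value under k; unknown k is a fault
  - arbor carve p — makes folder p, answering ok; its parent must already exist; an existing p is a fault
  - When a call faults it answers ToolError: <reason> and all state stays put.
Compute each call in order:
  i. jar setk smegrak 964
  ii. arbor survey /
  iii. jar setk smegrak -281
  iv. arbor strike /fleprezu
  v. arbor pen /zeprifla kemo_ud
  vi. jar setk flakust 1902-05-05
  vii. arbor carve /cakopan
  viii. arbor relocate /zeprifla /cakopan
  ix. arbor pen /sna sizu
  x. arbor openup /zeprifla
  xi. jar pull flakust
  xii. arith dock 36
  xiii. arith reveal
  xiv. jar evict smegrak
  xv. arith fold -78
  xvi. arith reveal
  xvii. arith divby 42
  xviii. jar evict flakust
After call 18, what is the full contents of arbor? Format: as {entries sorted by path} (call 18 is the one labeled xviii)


Answer: {cakopan/, sna=sizu, zeprifla=kemo_ud}

Derivation:
% jar setk k→smegrak v→964
:: nil
% arbor survey p→/
:: [fleprezu/]
% jar setk k→smegrak v→-281
:: 964
% arbor strike p→/fleprezu
:: ok
% arbor pen p→/zeprifla c→kemo_ud
:: created
% jar setk k→flakust v→1902-05-05
:: -281
% arbor carve p→/cakopan
:: ok
% arbor relocate s→/zeprifla d→/cakopan
:: ToolError: exists
% arbor pen p→/sna c→sizu
:: created
% arbor openup p→/zeprifla
:: kemo_ud
% jar pull k→flakust
:: 1902-05-05
% arith dock x→36
:: -36
% arith reveal
:: -36
% jar evict k→smegrak
:: -281
% arith fold x→-78
:: 2808
% arith reveal
:: 2808
% arith divby x→42
:: 468/7
% jar evict k→flakust
:: 1902-05-05


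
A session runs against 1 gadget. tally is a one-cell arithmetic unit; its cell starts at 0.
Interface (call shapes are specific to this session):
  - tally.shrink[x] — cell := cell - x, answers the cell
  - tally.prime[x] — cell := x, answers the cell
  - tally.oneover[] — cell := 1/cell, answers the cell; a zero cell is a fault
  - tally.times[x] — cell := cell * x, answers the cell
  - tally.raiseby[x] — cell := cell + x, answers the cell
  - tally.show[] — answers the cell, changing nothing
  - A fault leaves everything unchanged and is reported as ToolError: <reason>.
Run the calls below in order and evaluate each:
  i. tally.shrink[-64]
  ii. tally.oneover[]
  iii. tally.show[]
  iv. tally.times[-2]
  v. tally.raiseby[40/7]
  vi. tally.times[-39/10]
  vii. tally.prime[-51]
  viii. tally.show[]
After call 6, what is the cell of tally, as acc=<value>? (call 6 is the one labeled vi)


Answer: acc=-49647/2240

Derivation:
Do: tally.shrink[x: -64]
See: 64
Do: tally.oneover[]
See: 1/64
Do: tally.show[]
See: 1/64
Do: tally.times[x: -2]
See: -1/32
Do: tally.raiseby[x: 40/7]
See: 1273/224
Do: tally.times[x: -39/10]
See: -49647/2240
Do: tally.prime[x: -51]
See: -51
Do: tally.show[]
See: -51


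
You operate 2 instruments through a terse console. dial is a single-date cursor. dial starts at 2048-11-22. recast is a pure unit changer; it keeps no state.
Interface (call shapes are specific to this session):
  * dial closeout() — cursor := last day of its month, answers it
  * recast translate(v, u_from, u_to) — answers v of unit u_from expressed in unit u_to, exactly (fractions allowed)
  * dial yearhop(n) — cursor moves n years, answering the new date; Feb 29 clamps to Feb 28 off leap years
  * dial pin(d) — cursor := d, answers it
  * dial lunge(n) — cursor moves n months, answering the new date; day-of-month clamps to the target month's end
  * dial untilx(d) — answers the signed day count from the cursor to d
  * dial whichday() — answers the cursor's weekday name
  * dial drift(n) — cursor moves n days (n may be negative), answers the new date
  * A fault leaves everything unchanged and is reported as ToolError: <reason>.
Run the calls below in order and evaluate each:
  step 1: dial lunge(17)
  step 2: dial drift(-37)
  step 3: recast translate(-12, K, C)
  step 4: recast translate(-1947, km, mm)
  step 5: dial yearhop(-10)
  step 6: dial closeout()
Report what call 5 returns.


Answer: 2040-03-16

Derivation:
·→ dial lunge(n='17')
·← 2050-04-22
·→ dial drift(n='-37')
·← 2050-03-16
·→ recast translate(v='-12', u_from='K', u_to='C')
·← -5703/20
·→ recast translate(v='-1947', u_from='km', u_to='mm')
·← -1947000000
·→ dial yearhop(n='-10')
·← 2040-03-16
·→ dial closeout()
·← 2040-03-31


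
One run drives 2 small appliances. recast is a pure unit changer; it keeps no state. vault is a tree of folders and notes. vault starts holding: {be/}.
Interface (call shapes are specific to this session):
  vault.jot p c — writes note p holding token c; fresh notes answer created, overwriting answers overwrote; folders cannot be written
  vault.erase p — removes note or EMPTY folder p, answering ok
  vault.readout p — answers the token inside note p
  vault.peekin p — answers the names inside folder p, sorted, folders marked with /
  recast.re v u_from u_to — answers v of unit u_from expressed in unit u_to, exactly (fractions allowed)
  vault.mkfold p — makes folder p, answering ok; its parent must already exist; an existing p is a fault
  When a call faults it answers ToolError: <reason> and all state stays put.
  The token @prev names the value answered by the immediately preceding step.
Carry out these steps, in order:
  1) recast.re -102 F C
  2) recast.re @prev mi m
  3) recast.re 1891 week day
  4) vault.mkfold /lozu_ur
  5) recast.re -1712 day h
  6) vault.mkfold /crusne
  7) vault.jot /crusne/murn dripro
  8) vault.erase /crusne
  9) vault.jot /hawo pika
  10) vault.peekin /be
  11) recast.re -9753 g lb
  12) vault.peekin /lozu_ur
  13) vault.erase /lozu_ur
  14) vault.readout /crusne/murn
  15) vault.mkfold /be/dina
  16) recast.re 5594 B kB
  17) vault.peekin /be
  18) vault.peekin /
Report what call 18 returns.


Answer: [be/, crusne/, hawo]

Derivation:
-- 1. re(v='-102', u_from='F', u_to='C') => -670/9
-- 2. re(v='@prev', u_from='mi', u_to='m') => -2995168/25
-- 3. re(v='1891', u_from='week', u_to='day') => 13237
-- 4. mkfold(p='/lozu_ur') => ok
-- 5. re(v='-1712', u_from='day', u_to='h') => -41088
-- 6. mkfold(p='/crusne') => ok
-- 7. jot(p='/crusne/murn', c='dripro') => created
-- 8. erase(p='/crusne') => ToolError: not empty
-- 9. jot(p='/hawo', c='pika') => created
-- 10. peekin(p='/be') => []
-- 11. re(v='-9753', u_from='g', u_to='lb') => -975300000/45359237
-- 12. peekin(p='/lozu_ur') => []
-- 13. erase(p='/lozu_ur') => ok
-- 14. readout(p='/crusne/murn') => dripro
-- 15. mkfold(p='/be/dina') => ok
-- 16. re(v='5594', u_from='B', u_to='kB') => 2797/500
-- 17. peekin(p='/be') => [dina/]
-- 18. peekin(p='/') => [be/, crusne/, hawo]


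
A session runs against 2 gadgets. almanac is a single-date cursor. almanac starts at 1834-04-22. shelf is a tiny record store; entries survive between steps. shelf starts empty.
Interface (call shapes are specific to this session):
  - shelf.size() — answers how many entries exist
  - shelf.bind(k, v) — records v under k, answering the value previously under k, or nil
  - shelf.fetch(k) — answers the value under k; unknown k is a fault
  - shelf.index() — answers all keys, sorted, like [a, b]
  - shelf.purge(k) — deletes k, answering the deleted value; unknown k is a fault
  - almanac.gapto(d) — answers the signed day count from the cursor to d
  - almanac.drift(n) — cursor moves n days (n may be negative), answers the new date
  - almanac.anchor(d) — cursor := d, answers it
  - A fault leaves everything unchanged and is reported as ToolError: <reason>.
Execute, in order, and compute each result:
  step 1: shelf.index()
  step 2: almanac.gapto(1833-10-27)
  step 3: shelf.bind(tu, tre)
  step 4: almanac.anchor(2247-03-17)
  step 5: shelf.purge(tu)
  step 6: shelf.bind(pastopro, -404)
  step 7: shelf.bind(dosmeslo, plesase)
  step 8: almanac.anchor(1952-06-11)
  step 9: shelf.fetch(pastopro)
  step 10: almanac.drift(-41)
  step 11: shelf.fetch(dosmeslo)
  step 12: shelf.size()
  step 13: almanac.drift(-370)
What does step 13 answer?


Answer: 1951-04-27

Derivation:
! shelf.index() -> []
! almanac.gapto(d='1833-10-27') -> -177
! shelf.bind(k='tu', v='tre') -> nil
! almanac.anchor(d='2247-03-17') -> 2247-03-17
! shelf.purge(k='tu') -> tre
! shelf.bind(k='pastopro', v='-404') -> nil
! shelf.bind(k='dosmeslo', v='plesase') -> nil
! almanac.anchor(d='1952-06-11') -> 1952-06-11
! shelf.fetch(k='pastopro') -> -404
! almanac.drift(n='-41') -> 1952-05-01
! shelf.fetch(k='dosmeslo') -> plesase
! shelf.size() -> 2
! almanac.drift(n='-370') -> 1951-04-27


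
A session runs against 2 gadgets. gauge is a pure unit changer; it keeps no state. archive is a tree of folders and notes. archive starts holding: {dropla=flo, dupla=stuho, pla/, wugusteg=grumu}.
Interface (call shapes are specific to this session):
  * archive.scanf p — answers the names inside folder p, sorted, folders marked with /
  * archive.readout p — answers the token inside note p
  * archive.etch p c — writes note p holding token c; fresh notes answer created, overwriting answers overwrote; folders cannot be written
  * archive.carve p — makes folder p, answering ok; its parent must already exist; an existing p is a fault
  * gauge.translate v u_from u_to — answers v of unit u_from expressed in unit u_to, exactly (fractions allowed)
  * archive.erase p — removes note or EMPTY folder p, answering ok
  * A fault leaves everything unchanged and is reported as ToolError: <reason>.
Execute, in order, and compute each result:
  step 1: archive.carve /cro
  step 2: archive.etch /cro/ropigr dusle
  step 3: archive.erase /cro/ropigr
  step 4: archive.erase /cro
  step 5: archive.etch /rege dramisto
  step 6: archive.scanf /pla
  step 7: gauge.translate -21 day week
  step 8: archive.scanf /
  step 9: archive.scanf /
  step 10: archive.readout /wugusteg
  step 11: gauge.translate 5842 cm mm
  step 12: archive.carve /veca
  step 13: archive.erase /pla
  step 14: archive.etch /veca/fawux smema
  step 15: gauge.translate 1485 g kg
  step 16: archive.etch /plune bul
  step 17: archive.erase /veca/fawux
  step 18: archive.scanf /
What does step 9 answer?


Act: carve[p: /cro]
Obs: ok
Act: etch[p: /cro/ropigr; c: dusle]
Obs: created
Act: erase[p: /cro/ropigr]
Obs: ok
Act: erase[p: /cro]
Obs: ok
Act: etch[p: /rege; c: dramisto]
Obs: created
Act: scanf[p: /pla]
Obs: []
Act: translate[v: -21; u_from: day; u_to: week]
Obs: -3
Act: scanf[p: /]
Obs: [dropla, dupla, pla/, rege, wugusteg]
Act: scanf[p: /]
Obs: [dropla, dupla, pla/, rege, wugusteg]
Act: readout[p: /wugusteg]
Obs: grumu
Act: translate[v: 5842; u_from: cm; u_to: mm]
Obs: 58420
Act: carve[p: /veca]
Obs: ok
Act: erase[p: /pla]
Obs: ok
Act: etch[p: /veca/fawux; c: smema]
Obs: created
Act: translate[v: 1485; u_from: g; u_to: kg]
Obs: 297/200
Act: etch[p: /plune; c: bul]
Obs: created
Act: erase[p: /veca/fawux]
Obs: ok
Act: scanf[p: /]
Obs: [dropla, dupla, plune, rege, veca/, wugusteg]

Answer: [dropla, dupla, pla/, rege, wugusteg]


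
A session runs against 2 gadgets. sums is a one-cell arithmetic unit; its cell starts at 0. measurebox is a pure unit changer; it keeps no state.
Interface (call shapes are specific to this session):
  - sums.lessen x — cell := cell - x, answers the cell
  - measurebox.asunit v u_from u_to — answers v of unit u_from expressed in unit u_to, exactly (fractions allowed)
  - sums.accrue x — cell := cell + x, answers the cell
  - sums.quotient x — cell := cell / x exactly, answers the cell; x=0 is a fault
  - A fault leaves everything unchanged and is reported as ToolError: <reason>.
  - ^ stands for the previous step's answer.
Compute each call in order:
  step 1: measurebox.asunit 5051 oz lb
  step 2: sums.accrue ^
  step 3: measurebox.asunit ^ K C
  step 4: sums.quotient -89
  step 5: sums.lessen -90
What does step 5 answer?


% asunit v→5051 u_from→oz u_to→lb
  5051/16
% accrue x→^
  5051/16
% asunit v→^ u_from→K u_to→C
  3403/80
% quotient x→-89
  -5051/1424
% lessen x→-90
  123109/1424

Answer: 123109/1424


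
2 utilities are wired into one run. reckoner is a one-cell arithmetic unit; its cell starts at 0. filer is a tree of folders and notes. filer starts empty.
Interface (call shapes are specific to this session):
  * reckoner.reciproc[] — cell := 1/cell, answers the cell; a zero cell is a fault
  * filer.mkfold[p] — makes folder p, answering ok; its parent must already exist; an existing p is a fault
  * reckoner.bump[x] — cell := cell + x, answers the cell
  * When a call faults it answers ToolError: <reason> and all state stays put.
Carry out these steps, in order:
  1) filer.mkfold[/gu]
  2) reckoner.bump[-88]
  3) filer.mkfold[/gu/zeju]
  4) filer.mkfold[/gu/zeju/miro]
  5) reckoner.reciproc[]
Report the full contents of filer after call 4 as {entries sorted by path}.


Act: mkfold[p=/gu]
Obs: ok
Act: bump[x=-88]
Obs: -88
Act: mkfold[p=/gu/zeju]
Obs: ok
Act: mkfold[p=/gu/zeju/miro]
Obs: ok
Act: reciproc[]
Obs: -1/88

Answer: {gu/, gu/zeju/, gu/zeju/miro/}


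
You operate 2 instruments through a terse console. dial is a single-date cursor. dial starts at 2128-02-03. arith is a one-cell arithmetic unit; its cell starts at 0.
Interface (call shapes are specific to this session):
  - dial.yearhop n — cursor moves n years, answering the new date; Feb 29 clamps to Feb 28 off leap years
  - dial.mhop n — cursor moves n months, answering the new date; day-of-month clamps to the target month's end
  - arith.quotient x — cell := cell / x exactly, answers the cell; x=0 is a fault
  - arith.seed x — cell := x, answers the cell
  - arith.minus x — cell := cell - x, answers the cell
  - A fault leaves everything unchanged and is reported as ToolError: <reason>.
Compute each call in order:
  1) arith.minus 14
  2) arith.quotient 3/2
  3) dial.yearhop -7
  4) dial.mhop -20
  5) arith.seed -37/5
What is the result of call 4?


Answer: 2119-06-03

Derivation:
>>> arith.minus 14
:: -14
>>> arith.quotient 3/2
:: -28/3
>>> dial.yearhop -7
:: 2121-02-03
>>> dial.mhop -20
:: 2119-06-03
>>> arith.seed -37/5
:: -37/5


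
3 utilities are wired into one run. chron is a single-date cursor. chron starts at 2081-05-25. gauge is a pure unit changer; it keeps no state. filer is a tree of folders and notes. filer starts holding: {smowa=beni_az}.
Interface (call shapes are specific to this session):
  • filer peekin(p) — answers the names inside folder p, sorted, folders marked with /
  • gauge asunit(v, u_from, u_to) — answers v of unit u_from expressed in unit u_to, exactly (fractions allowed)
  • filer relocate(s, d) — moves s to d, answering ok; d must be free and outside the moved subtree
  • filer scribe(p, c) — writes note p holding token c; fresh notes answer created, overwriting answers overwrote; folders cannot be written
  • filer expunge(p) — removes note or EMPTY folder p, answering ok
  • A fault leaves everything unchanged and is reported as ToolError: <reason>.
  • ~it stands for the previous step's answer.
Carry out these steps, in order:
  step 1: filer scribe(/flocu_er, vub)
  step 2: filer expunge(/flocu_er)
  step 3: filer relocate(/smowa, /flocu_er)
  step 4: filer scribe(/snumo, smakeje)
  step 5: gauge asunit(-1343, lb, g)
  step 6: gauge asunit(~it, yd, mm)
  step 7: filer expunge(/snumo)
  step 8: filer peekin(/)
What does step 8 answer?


Answer: [flocu_er]

Derivation:
>>> filer scribe p=/flocu_er c=vub
:: created
>>> filer expunge p=/flocu_er
:: ok
>>> filer relocate s=/smowa d=/flocu_er
:: ok
>>> filer scribe p=/snumo c=smakeje
:: created
>>> gauge asunit v=-1343 u_from=lb u_to=g
:: -60917455291/100000
>>> gauge asunit v=~it u_from=yd u_to=mm
:: -69628651397613/125000
>>> filer expunge p=/snumo
:: ok
>>> filer peekin p=/
:: [flocu_er]


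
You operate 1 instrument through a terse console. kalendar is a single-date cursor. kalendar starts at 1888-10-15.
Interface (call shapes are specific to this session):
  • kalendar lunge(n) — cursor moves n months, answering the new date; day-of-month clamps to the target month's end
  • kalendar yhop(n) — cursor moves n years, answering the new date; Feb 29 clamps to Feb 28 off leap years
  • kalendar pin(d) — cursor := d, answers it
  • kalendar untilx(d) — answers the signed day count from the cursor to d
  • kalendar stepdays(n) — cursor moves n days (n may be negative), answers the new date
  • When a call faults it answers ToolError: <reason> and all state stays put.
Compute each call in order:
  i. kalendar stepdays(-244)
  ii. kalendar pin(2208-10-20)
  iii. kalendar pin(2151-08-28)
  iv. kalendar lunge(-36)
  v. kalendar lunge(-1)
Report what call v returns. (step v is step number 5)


! 1. kalendar stepdays(n='-244') -> 1888-02-14
! 2. kalendar pin(d='2208-10-20') -> 2208-10-20
! 3. kalendar pin(d='2151-08-28') -> 2151-08-28
! 4. kalendar lunge(n='-36') -> 2148-08-28
! 5. kalendar lunge(n='-1') -> 2148-07-28

Answer: 2148-07-28


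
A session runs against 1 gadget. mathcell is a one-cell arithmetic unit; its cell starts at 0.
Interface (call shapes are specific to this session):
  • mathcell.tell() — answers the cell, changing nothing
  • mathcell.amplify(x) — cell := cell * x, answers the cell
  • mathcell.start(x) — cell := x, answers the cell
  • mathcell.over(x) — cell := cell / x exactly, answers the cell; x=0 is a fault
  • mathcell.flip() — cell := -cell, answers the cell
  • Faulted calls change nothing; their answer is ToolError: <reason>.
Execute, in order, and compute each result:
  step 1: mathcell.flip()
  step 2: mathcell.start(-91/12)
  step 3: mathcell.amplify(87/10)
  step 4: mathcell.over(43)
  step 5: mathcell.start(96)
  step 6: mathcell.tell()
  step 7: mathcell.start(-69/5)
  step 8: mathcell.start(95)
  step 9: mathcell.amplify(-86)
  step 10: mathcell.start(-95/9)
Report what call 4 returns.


Answer: -2639/1720

Derivation:
>>> flip
= 0
>>> start x='-91/12'
= -91/12
>>> amplify x='87/10'
= -2639/40
>>> over x='43'
= -2639/1720
>>> start x='96'
= 96
>>> tell
= 96
>>> start x='-69/5'
= -69/5
>>> start x='95'
= 95
>>> amplify x='-86'
= -8170
>>> start x='-95/9'
= -95/9


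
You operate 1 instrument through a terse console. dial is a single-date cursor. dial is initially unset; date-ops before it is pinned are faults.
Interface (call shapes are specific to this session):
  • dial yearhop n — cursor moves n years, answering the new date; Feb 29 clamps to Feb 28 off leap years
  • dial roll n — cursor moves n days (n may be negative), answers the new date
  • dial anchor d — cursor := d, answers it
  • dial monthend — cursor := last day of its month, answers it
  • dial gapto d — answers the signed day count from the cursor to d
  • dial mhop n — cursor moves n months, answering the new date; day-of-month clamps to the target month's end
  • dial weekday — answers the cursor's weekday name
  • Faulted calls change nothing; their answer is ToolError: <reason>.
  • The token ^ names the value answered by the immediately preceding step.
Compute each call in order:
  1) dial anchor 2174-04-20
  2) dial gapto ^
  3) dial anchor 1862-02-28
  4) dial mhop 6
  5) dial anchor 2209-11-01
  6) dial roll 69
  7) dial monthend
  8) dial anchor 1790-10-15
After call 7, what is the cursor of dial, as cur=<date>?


Answer: cur=2210-01-31

Derivation:
$ dial anchor 2174-04-20
= 2174-04-20
$ dial gapto ^
= 0
$ dial anchor 1862-02-28
= 1862-02-28
$ dial mhop 6
= 1862-08-28
$ dial anchor 2209-11-01
= 2209-11-01
$ dial roll 69
= 2210-01-09
$ dial monthend
= 2210-01-31
$ dial anchor 1790-10-15
= 1790-10-15


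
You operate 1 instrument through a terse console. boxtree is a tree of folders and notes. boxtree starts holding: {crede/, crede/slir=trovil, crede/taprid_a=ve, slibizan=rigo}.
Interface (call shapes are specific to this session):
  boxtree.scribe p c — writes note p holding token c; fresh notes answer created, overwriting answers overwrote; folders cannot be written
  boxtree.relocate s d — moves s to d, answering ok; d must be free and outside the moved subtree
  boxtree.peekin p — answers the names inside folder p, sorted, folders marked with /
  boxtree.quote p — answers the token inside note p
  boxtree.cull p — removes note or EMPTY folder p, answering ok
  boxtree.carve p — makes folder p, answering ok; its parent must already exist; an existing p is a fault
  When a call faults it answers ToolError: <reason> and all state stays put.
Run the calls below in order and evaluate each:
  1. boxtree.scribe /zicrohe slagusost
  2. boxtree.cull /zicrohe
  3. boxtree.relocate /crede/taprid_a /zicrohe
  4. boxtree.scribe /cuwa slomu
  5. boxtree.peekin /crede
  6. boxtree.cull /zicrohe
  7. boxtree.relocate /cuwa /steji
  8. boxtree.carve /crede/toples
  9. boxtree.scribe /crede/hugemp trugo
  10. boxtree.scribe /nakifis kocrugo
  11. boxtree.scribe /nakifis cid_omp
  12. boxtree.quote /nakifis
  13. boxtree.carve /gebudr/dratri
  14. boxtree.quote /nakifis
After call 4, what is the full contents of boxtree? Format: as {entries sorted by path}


Answer: {crede/, crede/slir=trovil, cuwa=slomu, slibizan=rigo, zicrohe=ve}

Derivation:
Do: scribe[p=/zicrohe; c=slagusost]
See: created
Do: cull[p=/zicrohe]
See: ok
Do: relocate[s=/crede/taprid_a; d=/zicrohe]
See: ok
Do: scribe[p=/cuwa; c=slomu]
See: created
Do: peekin[p=/crede]
See: [slir]
Do: cull[p=/zicrohe]
See: ok
Do: relocate[s=/cuwa; d=/steji]
See: ok
Do: carve[p=/crede/toples]
See: ok
Do: scribe[p=/crede/hugemp; c=trugo]
See: created
Do: scribe[p=/nakifis; c=kocrugo]
See: created
Do: scribe[p=/nakifis; c=cid_omp]
See: overwrote
Do: quote[p=/nakifis]
See: cid_omp
Do: carve[p=/gebudr/dratri]
See: ToolError: no parent
Do: quote[p=/nakifis]
See: cid_omp


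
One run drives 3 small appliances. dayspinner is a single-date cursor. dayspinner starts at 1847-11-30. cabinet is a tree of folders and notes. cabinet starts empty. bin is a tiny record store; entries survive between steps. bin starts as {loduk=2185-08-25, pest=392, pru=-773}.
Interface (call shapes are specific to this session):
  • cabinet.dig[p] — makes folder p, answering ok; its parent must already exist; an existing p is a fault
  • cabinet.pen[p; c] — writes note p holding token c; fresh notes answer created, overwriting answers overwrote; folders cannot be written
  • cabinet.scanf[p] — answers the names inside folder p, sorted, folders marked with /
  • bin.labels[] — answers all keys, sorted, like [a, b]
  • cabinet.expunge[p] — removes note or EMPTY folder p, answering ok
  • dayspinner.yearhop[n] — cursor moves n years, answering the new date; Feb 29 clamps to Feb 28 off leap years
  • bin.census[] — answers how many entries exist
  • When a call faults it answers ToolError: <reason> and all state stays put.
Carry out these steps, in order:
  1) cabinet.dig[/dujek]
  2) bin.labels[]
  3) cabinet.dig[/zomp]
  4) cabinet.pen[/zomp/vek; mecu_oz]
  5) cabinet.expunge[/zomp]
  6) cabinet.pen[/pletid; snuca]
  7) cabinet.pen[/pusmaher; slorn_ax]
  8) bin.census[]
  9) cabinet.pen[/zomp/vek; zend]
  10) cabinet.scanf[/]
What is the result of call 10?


$ cabinet.dig /dujek
:: ok
$ bin.labels
:: [loduk, pest, pru]
$ cabinet.dig /zomp
:: ok
$ cabinet.pen /zomp/vek mecu_oz
:: created
$ cabinet.expunge /zomp
:: ToolError: not empty
$ cabinet.pen /pletid snuca
:: created
$ cabinet.pen /pusmaher slorn_ax
:: created
$ bin.census
:: 3
$ cabinet.pen /zomp/vek zend
:: overwrote
$ cabinet.scanf /
:: [dujek/, pletid, pusmaher, zomp/]

Answer: [dujek/, pletid, pusmaher, zomp/]


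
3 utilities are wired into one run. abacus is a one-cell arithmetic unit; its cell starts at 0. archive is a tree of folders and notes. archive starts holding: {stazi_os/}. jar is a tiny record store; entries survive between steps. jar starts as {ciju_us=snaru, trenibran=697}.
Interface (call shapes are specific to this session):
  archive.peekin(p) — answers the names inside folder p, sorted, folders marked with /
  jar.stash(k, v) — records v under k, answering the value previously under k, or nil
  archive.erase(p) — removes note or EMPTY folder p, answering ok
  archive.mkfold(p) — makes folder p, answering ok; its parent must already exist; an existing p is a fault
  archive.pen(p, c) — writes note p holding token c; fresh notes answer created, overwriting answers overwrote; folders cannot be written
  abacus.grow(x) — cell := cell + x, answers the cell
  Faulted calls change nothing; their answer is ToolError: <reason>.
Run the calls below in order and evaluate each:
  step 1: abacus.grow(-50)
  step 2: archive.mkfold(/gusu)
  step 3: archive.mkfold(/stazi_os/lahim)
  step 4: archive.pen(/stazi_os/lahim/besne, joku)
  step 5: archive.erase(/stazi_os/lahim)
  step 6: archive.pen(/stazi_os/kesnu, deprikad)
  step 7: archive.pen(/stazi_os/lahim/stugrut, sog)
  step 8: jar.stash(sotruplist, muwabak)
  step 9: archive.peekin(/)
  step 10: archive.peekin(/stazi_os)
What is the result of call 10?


;; abacus.grow(-50) == -50
;; archive.mkfold(/gusu) == ok
;; archive.mkfold(/stazi_os/lahim) == ok
;; archive.pen(/stazi_os/lahim/besne, joku) == created
;; archive.erase(/stazi_os/lahim) == ToolError: not empty
;; archive.pen(/stazi_os/kesnu, deprikad) == created
;; archive.pen(/stazi_os/lahim/stugrut, sog) == created
;; jar.stash(sotruplist, muwabak) == nil
;; archive.peekin(/) == [gusu/, stazi_os/]
;; archive.peekin(/stazi_os) == [kesnu, lahim/]

Answer: [kesnu, lahim/]


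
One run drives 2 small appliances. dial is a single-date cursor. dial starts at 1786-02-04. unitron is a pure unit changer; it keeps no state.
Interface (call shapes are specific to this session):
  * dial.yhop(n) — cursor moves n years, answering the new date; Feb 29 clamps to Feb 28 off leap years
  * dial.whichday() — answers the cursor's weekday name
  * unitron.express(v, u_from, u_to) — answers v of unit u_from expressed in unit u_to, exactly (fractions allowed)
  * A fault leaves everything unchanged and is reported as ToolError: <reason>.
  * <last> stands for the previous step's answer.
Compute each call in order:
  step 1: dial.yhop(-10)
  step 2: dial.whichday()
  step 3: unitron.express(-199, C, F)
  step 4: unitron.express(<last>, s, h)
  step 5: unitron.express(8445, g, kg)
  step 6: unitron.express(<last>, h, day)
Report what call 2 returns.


Answer: Sunday

Derivation:
Now I run yhop(n: -10), giving 1776-02-04.
Invoking whichday: Sunday.
I call express(v: -199, u_from: C, u_to: F), — result: -1631/5.
Now I run express(v: <last>, u_from: s, u_to: h), giving -1631/18000.
Next I call express(v: 8445, u_from: g, u_to: kg), yielding 1689/200.
Then express(v: <last>, u_from: h, u_to: day), → 563/1600.


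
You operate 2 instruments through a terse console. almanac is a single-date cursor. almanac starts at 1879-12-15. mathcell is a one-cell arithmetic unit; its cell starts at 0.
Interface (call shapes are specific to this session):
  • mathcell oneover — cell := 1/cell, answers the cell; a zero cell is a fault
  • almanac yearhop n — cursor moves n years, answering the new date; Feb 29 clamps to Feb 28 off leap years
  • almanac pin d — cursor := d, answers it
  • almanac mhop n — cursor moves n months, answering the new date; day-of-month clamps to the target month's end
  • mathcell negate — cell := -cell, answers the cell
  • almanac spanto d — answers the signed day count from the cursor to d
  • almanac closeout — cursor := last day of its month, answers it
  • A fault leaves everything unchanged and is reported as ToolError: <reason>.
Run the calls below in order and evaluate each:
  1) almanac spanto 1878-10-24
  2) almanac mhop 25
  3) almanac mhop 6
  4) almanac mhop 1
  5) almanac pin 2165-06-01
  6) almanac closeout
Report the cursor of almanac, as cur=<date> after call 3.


Answer: cur=1882-07-15

Derivation:
;; almanac spanto(d: 1878-10-24) -> -417
;; almanac mhop(n: 25) -> 1882-01-15
;; almanac mhop(n: 6) -> 1882-07-15
;; almanac mhop(n: 1) -> 1882-08-15
;; almanac pin(d: 2165-06-01) -> 2165-06-01
;; almanac closeout() -> 2165-06-30


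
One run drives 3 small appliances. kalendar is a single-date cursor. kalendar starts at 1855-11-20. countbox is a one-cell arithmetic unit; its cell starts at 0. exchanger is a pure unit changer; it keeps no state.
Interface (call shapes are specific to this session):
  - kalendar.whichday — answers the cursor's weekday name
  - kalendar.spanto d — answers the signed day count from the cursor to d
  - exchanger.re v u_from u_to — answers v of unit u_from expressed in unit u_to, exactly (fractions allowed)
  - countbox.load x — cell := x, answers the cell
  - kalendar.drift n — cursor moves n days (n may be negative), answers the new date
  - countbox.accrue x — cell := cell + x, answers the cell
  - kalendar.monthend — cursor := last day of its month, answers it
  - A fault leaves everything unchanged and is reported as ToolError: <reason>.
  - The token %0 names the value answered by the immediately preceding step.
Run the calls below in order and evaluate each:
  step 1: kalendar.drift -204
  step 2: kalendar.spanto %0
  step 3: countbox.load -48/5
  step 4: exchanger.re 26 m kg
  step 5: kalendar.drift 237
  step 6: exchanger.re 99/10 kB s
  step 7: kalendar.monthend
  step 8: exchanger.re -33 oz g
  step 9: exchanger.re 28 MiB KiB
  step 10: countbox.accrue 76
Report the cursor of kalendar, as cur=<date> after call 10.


Answer: cur=1855-12-31

Derivation:
>>> kalendar.drift -204
[out] 1855-04-30
>>> kalendar.spanto %0
[out] 0
>>> countbox.load -48/5
[out] -48/5
>>> exchanger.re 26 m kg
[out] ToolError: incompatible units
>>> kalendar.drift 237
[out] 1855-12-23
>>> exchanger.re 99/10 kB s
[out] ToolError: incompatible units
>>> kalendar.monthend
[out] 1855-12-31
>>> exchanger.re -33 oz g
[out] -1496854821/1600000
>>> exchanger.re 28 MiB KiB
[out] 28672
>>> countbox.accrue 76
[out] 332/5
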